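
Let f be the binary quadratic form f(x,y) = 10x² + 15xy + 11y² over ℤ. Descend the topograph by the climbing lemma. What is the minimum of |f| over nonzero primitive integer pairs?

translate: b→-5 (≡15 mod 20), so (10,15,11)→(10,-5,6)
flip: (10,-5,6)→(6,5,10)
reduced (well bottom): (6,5,10) with a≤c, −a<b≤a
well minimum = a = 6

6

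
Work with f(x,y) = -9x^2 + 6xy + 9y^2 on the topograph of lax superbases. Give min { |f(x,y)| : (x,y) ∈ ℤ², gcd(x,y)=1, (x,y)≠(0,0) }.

river: ρ → (9,12,-6)
river: ρ → (-6,12,9)
river: ρ → (9,6,-9)
river: ρ → (-9,12,6)
river: ρ → (6,12,-9)
river: ρ → (-9,6,9)
closes: descent 0, river 6
min |a| on river = 6

6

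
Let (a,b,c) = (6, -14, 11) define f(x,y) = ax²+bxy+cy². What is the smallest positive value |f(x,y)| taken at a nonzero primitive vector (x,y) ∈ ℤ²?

translate: b→-2 (≡-14 mod 12), so (6,-14,11)→(6,-2,3)
flip: (6,-2,3)→(3,2,6)
reduced (well bottom): (3,2,6) with a≤c, −a<b≤a
well minimum = a = 3

3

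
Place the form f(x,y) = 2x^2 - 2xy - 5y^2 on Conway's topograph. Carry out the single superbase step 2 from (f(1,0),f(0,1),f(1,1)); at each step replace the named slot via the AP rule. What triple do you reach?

start (2,-5,-5) = (f(1,0),f(0,1),f(1,1))
replace slot 2: 2·(2+(-5)) − (-5) = -1 → (2,-1,-5)

2,-1,-5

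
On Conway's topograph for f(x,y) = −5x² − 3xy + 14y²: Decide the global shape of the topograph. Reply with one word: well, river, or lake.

D = b²−4ac = (-3)² − 4·(-5)·14 = 289
D = 17² is a perfect square ⇒ form factors over ℤ ⇒ lakes

lake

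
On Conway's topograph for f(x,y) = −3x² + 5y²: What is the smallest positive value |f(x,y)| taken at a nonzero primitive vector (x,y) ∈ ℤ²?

descent: ρ → (5,0,-3)
descent: ρ → (-3,6,2)  [lands on river]
river: ρ → (2,6,-3)
closes: descent 2, river 2
min |a| on river = 2

2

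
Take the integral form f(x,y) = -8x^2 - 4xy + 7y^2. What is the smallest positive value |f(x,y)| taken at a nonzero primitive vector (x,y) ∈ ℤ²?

descent: ρ → (7,4,-8)  [lands on river]
river: ρ → (-8,12,3)
river: ρ → (3,12,-8)
river: ρ → (-8,4,7)
river: ρ → (7,10,-5)
river: ρ → (-5,10,7)
closes: descent 1, river 6
min |a| on river = 3

3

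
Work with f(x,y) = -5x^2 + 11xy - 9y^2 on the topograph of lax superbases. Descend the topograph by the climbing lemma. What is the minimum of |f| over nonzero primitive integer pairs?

translate: b→-1 (≡-11 mod 10), so (5,-11,9)→(5,-1,3)
flip: (5,-1,3)→(3,1,5)
reduced (well bottom): (3,1,5) with a≤c, −a<b≤a
well minimum |f| = |-3| = 3 (negative-definite)

3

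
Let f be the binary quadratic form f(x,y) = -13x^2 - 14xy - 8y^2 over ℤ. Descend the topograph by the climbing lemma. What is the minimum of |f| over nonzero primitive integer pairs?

translate: b→-12 (≡14 mod 26), so (13,14,8)→(13,-12,7)
flip: (13,-12,7)→(7,12,13)
translate: b→-2 (≡12 mod 14), so (7,12,13)→(7,-2,8)
reduced (well bottom): (7,-2,8) with a≤c, −a<b≤a
well minimum |f| = |-7| = 7 (negative-definite)

7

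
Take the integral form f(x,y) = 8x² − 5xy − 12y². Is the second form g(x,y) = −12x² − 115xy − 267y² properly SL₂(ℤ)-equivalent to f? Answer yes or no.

D₁ = 409, D₂ = 409
river cycle of f (length 54): (-12, 5, 8), (8, 11, -9), (-9, 7, 10), (10, 13, -6), (-6, 11, 12), (12, 13, -5), (-5, 17, 6), (6, 19, -2), (-2, 17, 15), (15, 13, -4), … (44 more)
river cycle of g (length 54): (-12, 5, 8), (8, 11, -9), (-9, 7, 10), (10, 13, -6), (-6, 11, 12), (12, 13, -5), (-5, 17, 6), (6, 19, -2), (-2, 17, 15), (15, 13, -4), … (44 more)
cycles coincide ⇒ equivalent

yes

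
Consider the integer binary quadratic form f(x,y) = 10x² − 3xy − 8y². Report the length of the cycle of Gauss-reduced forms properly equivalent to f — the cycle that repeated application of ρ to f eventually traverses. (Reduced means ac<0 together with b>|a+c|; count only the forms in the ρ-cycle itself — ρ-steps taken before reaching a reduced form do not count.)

D = 329, ⌊√D⌋ = 18
descent: ρ → (-8,3,10)  [lands on river]
river: ρ → (10,17,-1)
river: ρ → (-1,17,10)
river: ρ → (10,3,-8)
river: ρ → (-8,13,5)
river: ρ → (5,17,-2)
river: ρ → (-2,15,13)
river: ρ → (13,11,-4)
river: ρ → (-4,13,10)
river: ρ → (10,7,-7)
river: ρ → (-7,7,10)
river: ρ → (10,13,-4)
river: ρ → (-4,11,13)
river: ρ → (13,15,-2)
river: ρ → (-2,17,5)
river: ρ → (5,13,-8)
ρ-cycle length = 16 (tail of 1 descent step not counted)

16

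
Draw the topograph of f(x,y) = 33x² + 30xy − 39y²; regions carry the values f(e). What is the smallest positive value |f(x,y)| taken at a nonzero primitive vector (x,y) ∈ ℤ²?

river: ρ → (-39,48,24)
river: ρ → (24,48,-39)
river: ρ → (-39,30,33)
river: ρ → (33,36,-36)
river: ρ → (-36,36,33)
river: ρ → (33,30,-39)
closes: descent 0, river 6
min |a| on river = 24

24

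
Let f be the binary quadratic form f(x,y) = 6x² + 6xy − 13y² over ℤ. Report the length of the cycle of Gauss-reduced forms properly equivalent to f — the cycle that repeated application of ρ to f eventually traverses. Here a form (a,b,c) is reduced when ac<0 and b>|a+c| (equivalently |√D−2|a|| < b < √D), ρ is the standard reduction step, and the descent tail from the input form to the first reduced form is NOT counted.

D = 348, ⌊√D⌋ = 18
descent: ρ → (-13,-6,6)
descent: ρ → (6,18,-1)  [lands on river]
river: ρ → (-1,18,6)
ρ-cycle length = 2 (tail of 2 descent steps not counted)

2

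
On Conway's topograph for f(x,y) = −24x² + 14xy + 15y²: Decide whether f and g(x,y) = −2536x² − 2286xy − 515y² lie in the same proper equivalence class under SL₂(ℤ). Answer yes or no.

D₁ = 1636, D₂ = 1636
river cycle of f (length 42): (15, 16, -23), (-23, 30, 8), (8, 34, -15), (-15, 26, 16), (16, 38, -3), (-3, 40, 3), (3, 38, -16), (-16, 26, 15), (15, 34, -8), (-8, 30, 23), … (32 more)
river cycle of g (length 42): (-24, 14, 15), (15, 16, -23), (-23, 30, 8), (8, 34, -15), (-15, 26, 16), (16, 38, -3), (-3, 40, 3), (3, 38, -16), (-16, 26, 15), (15, 34, -8), … (32 more)
cycles coincide ⇒ equivalent

yes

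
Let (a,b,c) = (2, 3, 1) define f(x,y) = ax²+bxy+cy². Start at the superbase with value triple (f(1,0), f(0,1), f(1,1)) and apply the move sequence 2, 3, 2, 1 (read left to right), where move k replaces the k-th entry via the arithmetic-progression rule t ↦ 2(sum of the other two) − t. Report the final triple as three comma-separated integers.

start (2,1,6) = (f(1,0),f(0,1),f(1,1))
replace slot 2: 2·(2+6) − 1 = 15 → (2,15,6)
replace slot 3: 2·(2+15) − 6 = 28 → (2,15,28)
replace slot 2: 2·(2+28) − 15 = 45 → (2,45,28)
replace slot 1: 2·(45+28) − 2 = 144 → (144,45,28)

144,45,28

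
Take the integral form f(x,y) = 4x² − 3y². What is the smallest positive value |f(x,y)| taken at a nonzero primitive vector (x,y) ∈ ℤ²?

descent: ρ → (-3,6,1)  [lands on river]
river: ρ → (1,6,-3)
closes: descent 1, river 2
min |a| on river = 1

1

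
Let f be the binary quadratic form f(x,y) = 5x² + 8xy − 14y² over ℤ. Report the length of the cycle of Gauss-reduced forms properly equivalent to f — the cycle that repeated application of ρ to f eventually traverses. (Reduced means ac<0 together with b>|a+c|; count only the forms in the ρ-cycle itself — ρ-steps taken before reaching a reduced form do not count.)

D = 344, ⌊√D⌋ = 18
descent: ρ → (-14,-8,5)
descent: ρ → (5,18,-1)  [lands on river]
river: ρ → (-1,18,5)
river: ρ → (5,12,-10)
river: ρ → (-10,8,7)
river: ρ → (7,6,-11)
river: ρ → (-11,16,2)
river: ρ → (2,16,-11)
river: ρ → (-11,6,7)
river: ρ → (7,8,-10)
river: ρ → (-10,12,5)
ρ-cycle length = 10 (tail of 2 descent steps not counted)

10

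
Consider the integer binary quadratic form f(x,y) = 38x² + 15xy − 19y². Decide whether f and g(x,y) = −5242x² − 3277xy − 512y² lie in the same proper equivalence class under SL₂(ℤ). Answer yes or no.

D₁ = 3113, D₂ = 3113
river cycle of f (length 24): (-19, 23, 34), (34, 45, -8), (-8, 51, 16), (16, 45, -17), (-17, 23, 38), (38, 53, -2), (-2, 55, 11), (11, 55, -2), (-2, 53, 38), (38, 23, -17), … (14 more)
river cycle of g (length 24): (-19, 23, 34), (34, 45, -8), (-8, 51, 16), (16, 45, -17), (-17, 23, 38), (38, 53, -2), (-2, 55, 11), (11, 55, -2), (-2, 53, 38), (38, 23, -17), … (14 more)
cycles coincide ⇒ equivalent

yes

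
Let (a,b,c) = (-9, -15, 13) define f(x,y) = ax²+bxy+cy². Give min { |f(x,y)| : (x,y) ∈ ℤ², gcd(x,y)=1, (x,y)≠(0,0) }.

descent: ρ → (13,15,-9)  [lands on river]
river: ρ → (-9,21,7)
river: ρ → (7,21,-9)
river: ρ → (-9,15,13)
river: ρ → (13,11,-11)
river: ρ → (-11,11,13)
closes: descent 1, river 6
min |a| on river = 7

7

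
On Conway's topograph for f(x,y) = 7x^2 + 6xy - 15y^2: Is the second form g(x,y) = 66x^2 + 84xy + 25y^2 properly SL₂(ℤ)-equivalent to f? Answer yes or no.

D₁ = 456, D₂ = 456
river cycle of f (length 6): (7, 20, -2), (-2, 20, 7), (7, 8, -14), (-14, 20, 1), (1, 20, -14), (-14, 8, 7)
river cycle of g (length 6): (-2, 20, 7), (7, 8, -14), (-14, 20, 1), (1, 20, -14), (-14, 8, 7), (7, 20, -2)
cycles coincide ⇒ equivalent

yes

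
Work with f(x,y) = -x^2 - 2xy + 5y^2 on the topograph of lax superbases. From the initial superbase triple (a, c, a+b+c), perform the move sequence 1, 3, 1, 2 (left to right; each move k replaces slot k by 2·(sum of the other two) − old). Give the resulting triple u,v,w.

start (-1,5,2) = (f(1,0),f(0,1),f(1,1))
replace slot 1: 2·(5+2) − (-1) = 15 → (15,5,2)
replace slot 3: 2·(15+5) − 2 = 38 → (15,5,38)
replace slot 1: 2·(5+38) − 15 = 71 → (71,5,38)
replace slot 2: 2·(71+38) − 5 = 213 → (71,213,38)

71,213,38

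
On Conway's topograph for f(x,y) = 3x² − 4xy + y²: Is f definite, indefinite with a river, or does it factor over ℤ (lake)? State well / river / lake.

D = b²−4ac = (-4)² − 4·3·1 = 4
D = 2² is a perfect square ⇒ form factors over ℤ ⇒ lakes

lake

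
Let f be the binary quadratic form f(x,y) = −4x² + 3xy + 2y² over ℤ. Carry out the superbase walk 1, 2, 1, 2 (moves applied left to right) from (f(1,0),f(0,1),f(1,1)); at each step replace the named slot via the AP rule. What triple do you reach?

start (-4,2,1) = (f(1,0),f(0,1),f(1,1))
replace slot 1: 2·(2+1) − (-4) = 10 → (10,2,1)
replace slot 2: 2·(10+1) − 2 = 20 → (10,20,1)
replace slot 1: 2·(20+1) − 10 = 32 → (32,20,1)
replace slot 2: 2·(32+1) − 20 = 46 → (32,46,1)

32,46,1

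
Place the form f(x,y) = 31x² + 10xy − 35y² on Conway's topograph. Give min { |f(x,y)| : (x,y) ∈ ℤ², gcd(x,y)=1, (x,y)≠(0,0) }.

river: ρ → (-35,60,6)
river: ρ → (6,60,-35)
river: ρ → (-35,10,31)
river: ρ → (31,52,-14)
river: ρ → (-14,60,15)
river: ρ → (15,60,-14)
river: ρ → (-14,52,31)
river: ρ → (31,10,-35)
closes: descent 0, river 8
min |a| on river = 6

6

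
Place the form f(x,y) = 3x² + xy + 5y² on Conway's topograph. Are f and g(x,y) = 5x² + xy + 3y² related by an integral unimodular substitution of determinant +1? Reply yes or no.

D₁ = -59, D₂ = -59
f: reduced (well bottom): (3,1,5) with a≤c, −a<b≤a
g: flip: (5,1,3)→(3,-1,5)
g: reduced (well bottom): (3,-1,5) with a≤c, −a<b≤a
reduced forms (3, 1, 5) vs (3, -1, 5) ⇒ inequivalent

no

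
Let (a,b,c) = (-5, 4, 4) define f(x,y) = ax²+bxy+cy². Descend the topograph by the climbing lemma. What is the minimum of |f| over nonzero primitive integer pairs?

river: ρ → (4,4,-5)
river: ρ → (-5,6,3)
river: ρ → (3,6,-5)
river: ρ → (-5,4,4)
closes: descent 0, river 4
min |a| on river = 3

3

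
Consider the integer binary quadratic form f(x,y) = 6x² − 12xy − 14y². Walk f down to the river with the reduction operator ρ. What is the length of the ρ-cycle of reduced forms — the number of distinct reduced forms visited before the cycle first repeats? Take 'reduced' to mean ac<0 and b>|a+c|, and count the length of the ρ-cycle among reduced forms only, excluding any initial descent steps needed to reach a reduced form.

D = 480, ⌊√D⌋ = 21
descent: ρ → (-14,12,6)  [lands on river]
river: ρ → (6,12,-14)
river: ρ → (-14,16,4)
river: ρ → (4,16,-14)
ρ-cycle length = 4 (tail of 1 descent step not counted)

4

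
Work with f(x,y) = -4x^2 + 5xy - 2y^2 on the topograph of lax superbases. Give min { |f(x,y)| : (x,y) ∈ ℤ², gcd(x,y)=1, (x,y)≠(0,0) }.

translate: b→3 (≡-5 mod 8), so (4,-5,2)→(4,3,1)
flip: (4,3,1)→(1,-3,4)
translate: b→1 (≡-3 mod 2), so (1,-3,4)→(1,1,2)
reduced (well bottom): (1,1,2) with a≤c, −a<b≤a
well minimum |f| = |-1| = 1 (negative-definite)

1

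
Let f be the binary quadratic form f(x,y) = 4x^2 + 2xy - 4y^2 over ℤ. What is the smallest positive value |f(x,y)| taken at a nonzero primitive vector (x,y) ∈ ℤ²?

river: ρ → (-4,6,2)
river: ρ → (2,6,-4)
river: ρ → (-4,2,4)
river: ρ → (4,6,-2)
river: ρ → (-2,6,4)
river: ρ → (4,2,-4)
closes: descent 0, river 6
min |a| on river = 2

2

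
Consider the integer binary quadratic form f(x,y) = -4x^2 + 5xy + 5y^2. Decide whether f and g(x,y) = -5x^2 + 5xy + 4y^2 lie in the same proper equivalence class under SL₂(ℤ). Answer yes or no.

D₁ = 105, D₂ = 105
river cycle of f (length 6): (5, 5, -4), (-4, 3, 6), (6, 9, -1), (-1, 9, 6), (6, 3, -4), (-4, 5, 5)
river cycle of g (length 6): (4, 3, -6), (-6, 9, 1), (1, 9, -6), (-6, 3, 4), (4, 5, -5), (-5, 5, 4)
cycles differ ⇒ inequivalent

no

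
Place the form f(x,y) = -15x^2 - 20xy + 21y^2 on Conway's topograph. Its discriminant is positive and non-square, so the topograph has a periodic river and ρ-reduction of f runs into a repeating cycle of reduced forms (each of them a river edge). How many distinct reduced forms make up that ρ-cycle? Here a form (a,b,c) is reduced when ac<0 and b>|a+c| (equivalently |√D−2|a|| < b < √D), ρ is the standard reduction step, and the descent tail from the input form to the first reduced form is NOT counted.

D = 1660, ⌊√D⌋ = 40
descent: ρ → (21,20,-15)  [lands on river]
river: ρ → (-15,40,1)
river: ρ → (1,40,-15)
river: ρ → (-15,20,21)
river: ρ → (21,22,-14)
river: ρ → (-14,34,9)
river: ρ → (9,38,-6)
river: ρ → (-6,34,21)
river: ρ → (21,8,-19)
river: ρ → (-19,30,10)
river: ρ → (10,30,-19)
river: ρ → (-19,8,21)
river: ρ → (21,34,-6)
river: ρ → (-6,38,9)
river: ρ → (9,34,-14)
river: ρ → (-14,22,21)
ρ-cycle length = 16 (tail of 1 descent step not counted)

16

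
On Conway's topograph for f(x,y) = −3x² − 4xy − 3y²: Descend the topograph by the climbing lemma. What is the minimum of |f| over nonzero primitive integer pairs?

translate: b→-2 (≡4 mod 6), so (3,4,3)→(3,-2,2)
flip: (3,-2,2)→(2,2,3)
reduced (well bottom): (2,2,3) with a≤c, −a<b≤a
well minimum |f| = |-2| = 2 (negative-definite)

2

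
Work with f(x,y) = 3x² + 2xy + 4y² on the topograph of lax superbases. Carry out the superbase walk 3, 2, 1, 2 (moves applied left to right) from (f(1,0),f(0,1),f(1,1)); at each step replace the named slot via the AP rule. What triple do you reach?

start (3,4,9) = (f(1,0),f(0,1),f(1,1))
replace slot 3: 2·(3+4) − 9 = 5 → (3,4,5)
replace slot 2: 2·(3+5) − 4 = 12 → (3,12,5)
replace slot 1: 2·(12+5) − 3 = 31 → (31,12,5)
replace slot 2: 2·(31+5) − 12 = 60 → (31,60,5)

31,60,5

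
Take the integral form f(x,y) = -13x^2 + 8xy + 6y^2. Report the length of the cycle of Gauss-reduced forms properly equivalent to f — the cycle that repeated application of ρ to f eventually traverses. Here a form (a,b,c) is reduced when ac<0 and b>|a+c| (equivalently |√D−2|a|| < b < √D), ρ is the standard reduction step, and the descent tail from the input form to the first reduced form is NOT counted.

D = 376, ⌊√D⌋ = 19
river: ρ → (6,16,-5)
river: ρ → (-5,14,9)
river: ρ → (9,4,-10)
river: ρ → (-10,16,3)
river: ρ → (3,14,-15)
river: ρ → (-15,16,2)
river: ρ → (2,16,-15)
river: ρ → (-15,14,3)
river: ρ → (3,16,-10)
river: ρ → (-10,4,9)
river: ρ → (9,14,-5)
river: ρ → (-5,16,6)
river: ρ → (6,8,-13)
river: ρ → (-13,18,1)
river: ρ → (1,18,-13)
river: ρ → (-13,8,6)
ρ-cycle length = 16 (tail of 0 descent steps not counted)

16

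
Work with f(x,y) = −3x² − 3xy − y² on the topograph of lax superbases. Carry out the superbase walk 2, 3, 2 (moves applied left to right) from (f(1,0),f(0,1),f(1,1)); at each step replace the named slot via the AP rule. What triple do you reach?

start (-3,-1,-7) = (f(1,0),f(0,1),f(1,1))
replace slot 2: 2·((-3)+(-7)) − (-1) = -19 → (-3,-19,-7)
replace slot 3: 2·((-3)+(-19)) − (-7) = -37 → (-3,-19,-37)
replace slot 2: 2·((-3)+(-37)) − (-19) = -61 → (-3,-61,-37)

-3,-61,-37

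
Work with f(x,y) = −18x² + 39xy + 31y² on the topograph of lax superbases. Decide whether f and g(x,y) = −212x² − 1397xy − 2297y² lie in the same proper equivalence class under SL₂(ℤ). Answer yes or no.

D₁ = 3753, D₂ = 3753
river cycle of f (length 22): (31, 23, -26), (-26, 29, 28), (28, 27, -27), (-27, 27, 28), (28, 29, -26), (-26, 23, 31), (31, 39, -18), (-18, 33, 37), (37, 41, -14), (-14, 43, 34), … (12 more)
river cycle of g (length 22): (-14, 41, 37), (37, 33, -18), (-18, 39, 31), (31, 23, -26), (-26, 29, 28), (28, 27, -27), (-27, 27, 28), (28, 29, -26), (-26, 23, 31), (31, 39, -18), … (12 more)
cycles coincide ⇒ equivalent

yes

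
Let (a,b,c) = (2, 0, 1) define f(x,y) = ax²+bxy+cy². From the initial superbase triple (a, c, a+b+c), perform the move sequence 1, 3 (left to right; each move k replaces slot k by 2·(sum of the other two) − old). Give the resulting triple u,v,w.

start (2,1,3) = (f(1,0),f(0,1),f(1,1))
replace slot 1: 2·(1+3) − 2 = 6 → (6,1,3)
replace slot 3: 2·(6+1) − 3 = 11 → (6,1,11)

6,1,11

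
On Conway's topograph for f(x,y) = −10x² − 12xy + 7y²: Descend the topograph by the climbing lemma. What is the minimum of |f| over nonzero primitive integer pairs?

descent: ρ → (7,12,-10)  [lands on river]
river: ρ → (-10,8,9)
river: ρ → (9,10,-9)
river: ρ → (-9,8,10)
river: ρ → (10,12,-7)
river: ρ → (-7,16,6)
river: ρ → (6,20,-1)
river: ρ → (-1,20,6)
river: ρ → (6,16,-7)
river: ρ → (-7,12,10)
river: ρ → (10,8,-9)
river: ρ → (-9,10,9)
river: ρ → (9,8,-10)
river: ρ → (-10,12,7)
river: ρ → (7,16,-6)
river: ρ → (-6,20,1)
river: ρ → (1,20,-6)
river: ρ → (-6,16,7)
closes: descent 1, river 18
min |a| on river = 1

1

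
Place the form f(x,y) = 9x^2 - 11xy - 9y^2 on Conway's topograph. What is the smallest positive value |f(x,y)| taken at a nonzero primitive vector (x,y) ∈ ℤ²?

descent: ρ → (-9,11,9)  [lands on river]
river: ρ → (9,7,-11)
river: ρ → (-11,15,5)
river: ρ → (5,15,-11)
river: ρ → (-11,7,9)
river: ρ → (9,11,-9)
river: ρ → (-9,7,11)
river: ρ → (11,15,-5)
river: ρ → (-5,15,11)
river: ρ → (11,7,-9)
closes: descent 1, river 10
min |a| on river = 5

5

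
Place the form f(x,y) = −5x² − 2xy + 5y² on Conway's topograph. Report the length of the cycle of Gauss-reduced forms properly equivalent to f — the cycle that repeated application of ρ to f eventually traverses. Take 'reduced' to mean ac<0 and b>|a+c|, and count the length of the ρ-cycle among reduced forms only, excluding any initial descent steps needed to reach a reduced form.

D = 104, ⌊√D⌋ = 10
descent: ρ → (5,2,-5)  [lands on river]
river: ρ → (-5,8,2)
river: ρ → (2,8,-5)
river: ρ → (-5,2,5)
river: ρ → (5,8,-2)
river: ρ → (-2,8,5)
ρ-cycle length = 6 (tail of 1 descent step not counted)

6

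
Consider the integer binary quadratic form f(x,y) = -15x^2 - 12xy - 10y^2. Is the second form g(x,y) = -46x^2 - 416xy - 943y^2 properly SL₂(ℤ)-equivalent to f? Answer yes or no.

D₁ = -456, D₂ = -456
f is negative-definite; reduce −f:
−f: flip: (15,12,10)→(10,-12,15)
−f: translate: b→8 (≡-12 mod 20), so (10,-12,15)→(10,8,13)
−f: reduced (well bottom): (10,8,13) with a≤c, −a<b≤a
flip sign back: reduced form of f is (-10,-8,-13)
g is negative-definite; reduce −g:
−g: translate: b→-44 (≡416 mod 92), so (46,416,943)→(46,-44,13)
−g: flip: (46,-44,13)→(13,44,46)
−g: translate: b→-8 (≡44 mod 26), so (13,44,46)→(13,-8,10)
−g: flip: (13,-8,10)→(10,8,13)
−g: reduced (well bottom): (10,8,13) with a≤c, −a<b≤a
flip sign back: reduced form of g is (-10,-8,-13)
reduced forms (-10, -8, -13) vs (-10, -8, -13) ⇒ equivalent

yes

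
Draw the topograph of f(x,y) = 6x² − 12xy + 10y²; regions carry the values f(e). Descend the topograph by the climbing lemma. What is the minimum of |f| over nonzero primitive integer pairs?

translate: b→0 (≡-12 mod 12), so (6,-12,10)→(6,0,4)
flip: (6,0,4)→(4,0,6)
reduced (well bottom): (4,0,6) with a≤c, −a<b≤a
well minimum = a = 4

4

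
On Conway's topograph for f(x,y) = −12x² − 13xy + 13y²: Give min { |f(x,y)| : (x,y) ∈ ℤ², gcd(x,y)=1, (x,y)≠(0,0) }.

descent: ρ → (13,13,-12)  [lands on river]
river: ρ → (-12,11,14)
river: ρ → (14,17,-9)
river: ρ → (-9,19,12)
river: ρ → (12,5,-16)
river: ρ → (-16,27,1)
river: ρ → (1,27,-16)
river: ρ → (-16,5,12)
river: ρ → (12,19,-9)
river: ρ → (-9,17,14)
river: ρ → (14,11,-12)
river: ρ → (-12,13,13)
closes: descent 1, river 12
min |a| on river = 1

1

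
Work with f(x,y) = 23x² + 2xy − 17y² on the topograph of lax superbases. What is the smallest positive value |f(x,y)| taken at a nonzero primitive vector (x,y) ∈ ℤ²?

descent: ρ → (-17,32,8)  [lands on river]
river: ρ → (8,32,-17)
river: ρ → (-17,36,4)
river: ρ → (4,36,-17)
closes: descent 1, river 4
min |a| on river = 4

4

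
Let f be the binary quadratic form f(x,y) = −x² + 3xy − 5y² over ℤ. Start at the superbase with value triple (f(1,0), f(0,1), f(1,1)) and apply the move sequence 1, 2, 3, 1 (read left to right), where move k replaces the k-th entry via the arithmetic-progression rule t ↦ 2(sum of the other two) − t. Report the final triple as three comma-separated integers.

start (-1,-5,-3) = (f(1,0),f(0,1),f(1,1))
replace slot 1: 2·((-5)+(-3)) − (-1) = -15 → (-15,-5,-3)
replace slot 2: 2·((-15)+(-3)) − (-5) = -31 → (-15,-31,-3)
replace slot 3: 2·((-15)+(-31)) − (-3) = -89 → (-15,-31,-89)
replace slot 1: 2·((-31)+(-89)) − (-15) = -225 → (-225,-31,-89)

-225,-31,-89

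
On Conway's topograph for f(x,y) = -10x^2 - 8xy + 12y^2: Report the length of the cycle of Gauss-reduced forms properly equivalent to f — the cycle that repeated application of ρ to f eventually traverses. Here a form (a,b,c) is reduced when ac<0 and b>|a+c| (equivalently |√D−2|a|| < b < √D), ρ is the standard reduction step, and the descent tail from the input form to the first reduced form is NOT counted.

D = 544, ⌊√D⌋ = 23
descent: ρ → (12,8,-10)  [lands on river]
river: ρ → (-10,12,10)
river: ρ → (10,8,-12)
river: ρ → (-12,16,6)
river: ρ → (6,20,-6)
river: ρ → (-6,16,12)
ρ-cycle length = 6 (tail of 1 descent step not counted)

6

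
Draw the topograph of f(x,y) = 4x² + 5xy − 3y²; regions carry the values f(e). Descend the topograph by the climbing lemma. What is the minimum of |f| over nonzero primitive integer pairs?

river: ρ → (-3,7,2)
river: ρ → (2,5,-6)
river: ρ → (-6,7,1)
river: ρ → (1,7,-6)
river: ρ → (-6,5,2)
river: ρ → (2,7,-3)
river: ρ → (-3,5,4)
river: ρ → (4,3,-4)
river: ρ → (-4,5,3)
river: ρ → (3,7,-2)
river: ρ → (-2,5,6)
river: ρ → (6,7,-1)
river: ρ → (-1,7,6)
river: ρ → (6,5,-2)
river: ρ → (-2,7,3)
river: ρ → (3,5,-4)
river: ρ → (-4,3,4)
river: ρ → (4,5,-3)
closes: descent 0, river 18
min |a| on river = 1

1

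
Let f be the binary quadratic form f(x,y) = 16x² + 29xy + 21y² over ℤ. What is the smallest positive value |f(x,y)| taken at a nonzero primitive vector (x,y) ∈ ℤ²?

translate: b→-3 (≡29 mod 32), so (16,29,21)→(16,-3,8)
flip: (16,-3,8)→(8,3,16)
reduced (well bottom): (8,3,16) with a≤c, −a<b≤a
well minimum = a = 8

8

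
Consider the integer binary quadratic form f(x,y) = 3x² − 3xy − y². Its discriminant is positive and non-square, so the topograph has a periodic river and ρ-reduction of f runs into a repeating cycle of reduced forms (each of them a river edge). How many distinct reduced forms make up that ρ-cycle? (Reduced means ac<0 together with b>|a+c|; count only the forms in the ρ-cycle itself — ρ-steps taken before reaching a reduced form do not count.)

D = 21, ⌊√D⌋ = 4
descent: ρ → (-1,3,3)  [lands on river]
river: ρ → (3,3,-1)
ρ-cycle length = 2 (tail of 1 descent step not counted)

2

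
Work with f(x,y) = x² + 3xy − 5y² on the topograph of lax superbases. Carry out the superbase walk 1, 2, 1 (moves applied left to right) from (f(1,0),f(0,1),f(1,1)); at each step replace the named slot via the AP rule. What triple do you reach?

start (1,-5,-1) = (f(1,0),f(0,1),f(1,1))
replace slot 1: 2·((-5)+(-1)) − 1 = -13 → (-13,-5,-1)
replace slot 2: 2·((-13)+(-1)) − (-5) = -23 → (-13,-23,-1)
replace slot 1: 2·((-23)+(-1)) − (-13) = -35 → (-35,-23,-1)

-35,-23,-1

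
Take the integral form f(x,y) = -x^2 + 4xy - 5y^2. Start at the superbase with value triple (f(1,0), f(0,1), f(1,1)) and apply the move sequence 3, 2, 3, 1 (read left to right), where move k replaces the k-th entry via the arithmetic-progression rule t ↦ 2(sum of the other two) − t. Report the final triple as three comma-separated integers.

start (-1,-5,-2) = (f(1,0),f(0,1),f(1,1))
replace slot 3: 2·((-1)+(-5)) − (-2) = -10 → (-1,-5,-10)
replace slot 2: 2·((-1)+(-10)) − (-5) = -17 → (-1,-17,-10)
replace slot 3: 2·((-1)+(-17)) − (-10) = -26 → (-1,-17,-26)
replace slot 1: 2·((-17)+(-26)) − (-1) = -85 → (-85,-17,-26)

-85,-17,-26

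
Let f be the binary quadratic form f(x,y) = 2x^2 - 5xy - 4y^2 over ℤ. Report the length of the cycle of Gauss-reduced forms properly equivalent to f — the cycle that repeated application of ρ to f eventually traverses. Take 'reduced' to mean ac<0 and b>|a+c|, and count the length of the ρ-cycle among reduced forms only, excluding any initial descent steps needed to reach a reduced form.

D = 57, ⌊√D⌋ = 7
descent: ρ → (-4,5,2)  [lands on river]
river: ρ → (2,7,-1)
river: ρ → (-1,7,2)
river: ρ → (2,5,-4)
river: ρ → (-4,3,3)
river: ρ → (3,3,-4)
ρ-cycle length = 6 (tail of 1 descent step not counted)

6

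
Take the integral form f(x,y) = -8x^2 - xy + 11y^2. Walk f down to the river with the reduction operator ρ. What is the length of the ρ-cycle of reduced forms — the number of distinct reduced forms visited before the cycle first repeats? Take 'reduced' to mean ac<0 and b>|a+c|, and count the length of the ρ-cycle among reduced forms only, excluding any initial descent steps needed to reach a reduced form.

D = 353, ⌊√D⌋ = 18
descent: ρ → (11,1,-8)
descent: ρ → (-8,15,4)  [lands on river]
river: ρ → (4,17,-4)
river: ρ → (-4,15,8)
river: ρ → (8,17,-2)
river: ρ → (-2,15,16)
river: ρ → (16,17,-1)
river: ρ → (-1,17,16)
river: ρ → (16,15,-2)
river: ρ → (-2,17,8)
river: ρ → (8,15,-4)
river: ρ → (-4,17,4)
river: ρ → (4,15,-8)
river: ρ → (-8,17,2)
river: ρ → (2,15,-16)
river: ρ → (-16,17,1)
river: ρ → (1,17,-16)
river: ρ → (-16,15,2)
river: ρ → (2,17,-8)
ρ-cycle length = 18 (tail of 2 descent steps not counted)

18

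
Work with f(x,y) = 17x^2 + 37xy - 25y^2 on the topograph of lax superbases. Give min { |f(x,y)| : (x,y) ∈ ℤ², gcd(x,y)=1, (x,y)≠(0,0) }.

river: ρ → (-25,13,29)
river: ρ → (29,45,-9)
river: ρ → (-9,45,29)
river: ρ → (29,13,-25)
river: ρ → (-25,37,17)
river: ρ → (17,31,-31)
river: ρ → (-31,31,17)
river: ρ → (17,37,-25)
closes: descent 0, river 8
min |a| on river = 9

9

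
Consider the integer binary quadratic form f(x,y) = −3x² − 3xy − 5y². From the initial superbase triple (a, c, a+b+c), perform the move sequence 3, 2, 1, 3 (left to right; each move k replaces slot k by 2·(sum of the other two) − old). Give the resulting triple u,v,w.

start (-3,-5,-11) = (f(1,0),f(0,1),f(1,1))
replace slot 3: 2·((-3)+(-5)) − (-11) = -5 → (-3,-5,-5)
replace slot 2: 2·((-3)+(-5)) − (-5) = -11 → (-3,-11,-5)
replace slot 1: 2·((-11)+(-5)) − (-3) = -29 → (-29,-11,-5)
replace slot 3: 2·((-29)+(-11)) − (-5) = -75 → (-29,-11,-75)

-29,-11,-75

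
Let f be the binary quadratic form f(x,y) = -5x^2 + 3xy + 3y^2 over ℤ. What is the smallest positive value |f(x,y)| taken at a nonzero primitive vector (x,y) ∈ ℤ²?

river: ρ → (3,3,-5)
river: ρ → (-5,7,1)
river: ρ → (1,7,-5)
river: ρ → (-5,3,3)
closes: descent 0, river 4
min |a| on river = 1

1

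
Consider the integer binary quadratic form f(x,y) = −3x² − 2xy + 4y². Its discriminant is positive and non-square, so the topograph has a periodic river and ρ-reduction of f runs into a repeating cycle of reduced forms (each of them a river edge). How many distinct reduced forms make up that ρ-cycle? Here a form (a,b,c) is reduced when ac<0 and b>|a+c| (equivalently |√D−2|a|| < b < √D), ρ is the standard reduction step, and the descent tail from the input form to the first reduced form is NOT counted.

D = 52, ⌊√D⌋ = 7
descent: ρ → (4,2,-3)  [lands on river]
river: ρ → (-3,4,3)
river: ρ → (3,2,-4)
river: ρ → (-4,6,1)
river: ρ → (1,6,-4)
river: ρ → (-4,2,3)
river: ρ → (3,4,-3)
river: ρ → (-3,2,4)
river: ρ → (4,6,-1)
river: ρ → (-1,6,4)
ρ-cycle length = 10 (tail of 1 descent step not counted)

10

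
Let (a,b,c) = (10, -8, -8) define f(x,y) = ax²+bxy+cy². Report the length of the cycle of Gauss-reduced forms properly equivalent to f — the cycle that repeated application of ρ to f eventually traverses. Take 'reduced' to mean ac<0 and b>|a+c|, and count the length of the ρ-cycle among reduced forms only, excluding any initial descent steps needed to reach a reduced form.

D = 384, ⌊√D⌋ = 19
descent: ρ → (-8,8,10)  [lands on river]
river: ρ → (10,12,-6)
river: ρ → (-6,12,10)
river: ρ → (10,8,-8)
ρ-cycle length = 4 (tail of 1 descent step not counted)

4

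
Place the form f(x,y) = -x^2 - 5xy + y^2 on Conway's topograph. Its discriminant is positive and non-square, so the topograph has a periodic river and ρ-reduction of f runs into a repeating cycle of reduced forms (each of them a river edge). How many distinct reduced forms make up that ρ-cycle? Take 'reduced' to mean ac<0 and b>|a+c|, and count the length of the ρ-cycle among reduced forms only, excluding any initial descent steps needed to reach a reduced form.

D = 29, ⌊√D⌋ = 5
descent: ρ → (1,5,-1)  [lands on river]
river: ρ → (-1,5,1)
ρ-cycle length = 2 (tail of 1 descent step not counted)

2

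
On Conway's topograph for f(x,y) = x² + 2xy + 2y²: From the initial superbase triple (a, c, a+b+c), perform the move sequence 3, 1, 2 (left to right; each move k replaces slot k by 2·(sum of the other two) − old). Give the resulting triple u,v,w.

start (1,2,5) = (f(1,0),f(0,1),f(1,1))
replace slot 3: 2·(1+2) − 5 = 1 → (1,2,1)
replace slot 1: 2·(2+1) − 1 = 5 → (5,2,1)
replace slot 2: 2·(5+1) − 2 = 10 → (5,10,1)

5,10,1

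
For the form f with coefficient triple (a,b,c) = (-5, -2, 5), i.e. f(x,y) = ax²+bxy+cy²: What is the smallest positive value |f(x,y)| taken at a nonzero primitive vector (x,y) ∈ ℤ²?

descent: ρ → (5,2,-5)  [lands on river]
river: ρ → (-5,8,2)
river: ρ → (2,8,-5)
river: ρ → (-5,2,5)
river: ρ → (5,8,-2)
river: ρ → (-2,8,5)
closes: descent 1, river 6
min |a| on river = 2

2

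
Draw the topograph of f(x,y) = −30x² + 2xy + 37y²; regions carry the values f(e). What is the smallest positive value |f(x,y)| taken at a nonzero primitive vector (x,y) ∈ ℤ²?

descent: ρ → (37,-2,-30)
descent: ρ → (-30,62,5)  [lands on river]
river: ρ → (5,58,-54)
river: ρ → (-54,50,9)
river: ρ → (9,58,-30)
closes: descent 2, river 4
min |a| on river = 5

5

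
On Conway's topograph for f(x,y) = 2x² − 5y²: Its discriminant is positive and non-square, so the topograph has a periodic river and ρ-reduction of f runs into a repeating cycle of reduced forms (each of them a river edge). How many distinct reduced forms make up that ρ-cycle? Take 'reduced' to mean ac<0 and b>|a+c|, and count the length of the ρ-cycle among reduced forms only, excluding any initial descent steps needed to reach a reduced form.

D = 40, ⌊√D⌋ = 6
descent: ρ → (-5,0,2)
descent: ρ → (2,4,-3)  [lands on river]
river: ρ → (-3,2,3)
river: ρ → (3,4,-2)
river: ρ → (-2,4,3)
river: ρ → (3,2,-3)
river: ρ → (-3,4,2)
ρ-cycle length = 6 (tail of 2 descent steps not counted)

6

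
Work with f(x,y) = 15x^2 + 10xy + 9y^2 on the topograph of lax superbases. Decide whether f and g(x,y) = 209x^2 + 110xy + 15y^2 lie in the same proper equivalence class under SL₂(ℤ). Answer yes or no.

D₁ = -440, D₂ = -440
f: flip: (15,10,9)→(9,-10,15)
f: translate: b→8 (≡-10 mod 18), so (9,-10,15)→(9,8,14)
f: reduced (well bottom): (9,8,14) with a≤c, −a<b≤a
g: flip: (209,110,15)→(15,-110,209)
g: translate: b→10 (≡-110 mod 30), so (15,-110,209)→(15,10,9)
g: flip: (15,10,9)→(9,-10,15)
g: translate: b→8 (≡-10 mod 18), so (9,-10,15)→(9,8,14)
g: reduced (well bottom): (9,8,14) with a≤c, −a<b≤a
reduced forms (9, 8, 14) vs (9, 8, 14) ⇒ equivalent

yes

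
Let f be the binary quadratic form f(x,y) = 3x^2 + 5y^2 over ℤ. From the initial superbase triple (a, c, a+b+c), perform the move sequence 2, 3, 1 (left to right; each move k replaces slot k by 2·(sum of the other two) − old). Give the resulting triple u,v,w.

start (3,5,8) = (f(1,0),f(0,1),f(1,1))
replace slot 2: 2·(3+8) − 5 = 17 → (3,17,8)
replace slot 3: 2·(3+17) − 8 = 32 → (3,17,32)
replace slot 1: 2·(17+32) − 3 = 95 → (95,17,32)

95,17,32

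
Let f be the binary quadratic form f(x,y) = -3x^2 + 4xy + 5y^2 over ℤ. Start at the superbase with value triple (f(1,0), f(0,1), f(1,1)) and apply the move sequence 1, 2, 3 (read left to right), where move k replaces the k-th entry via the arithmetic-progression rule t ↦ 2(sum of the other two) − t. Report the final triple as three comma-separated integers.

start (-3,5,6) = (f(1,0),f(0,1),f(1,1))
replace slot 1: 2·(5+6) − (-3) = 25 → (25,5,6)
replace slot 2: 2·(25+6) − 5 = 57 → (25,57,6)
replace slot 3: 2·(25+57) − 6 = 158 → (25,57,158)

25,57,158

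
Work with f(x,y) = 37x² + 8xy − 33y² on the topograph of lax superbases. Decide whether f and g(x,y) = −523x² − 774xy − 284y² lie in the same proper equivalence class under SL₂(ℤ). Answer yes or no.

D₁ = 4948, D₂ = 4948
river cycle of f (length 70): (-33, 58, 12), (12, 62, -23), (-23, 30, 44), (44, 58, -9), (-9, 68, 9), (9, 58, -44), (-44, 30, 23), (23, 62, -12), (-12, 58, 33), (33, 8, -37), … (60 more)
river cycle of g (length 70): (-33, 58, 12), (12, 62, -23), (-23, 30, 44), (44, 58, -9), (-9, 68, 9), (9, 58, -44), (-44, 30, 23), (23, 62, -12), (-12, 58, 33), (33, 8, -37), … (60 more)
cycles coincide ⇒ equivalent

yes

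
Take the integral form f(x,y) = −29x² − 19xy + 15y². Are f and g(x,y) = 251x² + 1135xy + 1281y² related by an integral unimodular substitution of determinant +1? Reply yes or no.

D₁ = 2101, D₂ = 2101
river cycle of f (length 8): (15, 19, -29), (-29, 39, 5), (5, 41, -21), (-21, 43, 3), (3, 41, -35), (-35, 29, 9), (9, 43, -7), (-7, 41, 15)
river cycle of g (length 8): (15, 19, -29), (-29, 39, 5), (5, 41, -21), (-21, 43, 3), (3, 41, -35), (-35, 29, 9), (9, 43, -7), (-7, 41, 15)
cycles coincide ⇒ equivalent

yes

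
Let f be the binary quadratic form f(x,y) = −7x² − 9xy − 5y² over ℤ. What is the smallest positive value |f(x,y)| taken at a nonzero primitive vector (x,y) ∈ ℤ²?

translate: b→-5 (≡9 mod 14), so (7,9,5)→(7,-5,3)
flip: (7,-5,3)→(3,5,7)
translate: b→-1 (≡5 mod 6), so (3,5,7)→(3,-1,5)
reduced (well bottom): (3,-1,5) with a≤c, −a<b≤a
well minimum |f| = |-3| = 3 (negative-definite)

3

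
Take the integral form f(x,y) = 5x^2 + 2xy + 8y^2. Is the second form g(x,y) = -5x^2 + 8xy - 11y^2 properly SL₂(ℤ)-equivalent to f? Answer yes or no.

D₁ = -156, D₂ = -156
f: reduced (well bottom): (5,2,8) with a≤c, −a<b≤a
g is negative-definite; reduce −g:
−g: translate: b→2 (≡-8 mod 10), so (5,-8,11)→(5,2,8)
−g: reduced (well bottom): (5,2,8) with a≤c, −a<b≤a
flip sign back: reduced form of g is (-5,-2,-8)
reduced forms (5, 2, 8) vs (-5, -2, -8) ⇒ inequivalent

no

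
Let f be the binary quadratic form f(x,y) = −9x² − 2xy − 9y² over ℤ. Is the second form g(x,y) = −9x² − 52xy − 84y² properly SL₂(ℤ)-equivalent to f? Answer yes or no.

D₁ = -320, D₂ = -320
f is negative-definite; reduce −f:
−f: reduced (well bottom): (9,2,9) with a≤c, −a<b≤a
flip sign back: reduced form of f is (-9,-2,-9)
g is negative-definite; reduce −g:
−g: translate: b→-2 (≡52 mod 18), so (9,52,84)→(9,-2,9)
−g: flip: (9,-2,9)→(9,2,9)
−g: reduced (well bottom): (9,2,9) with a≤c, −a<b≤a
flip sign back: reduced form of g is (-9,-2,-9)
reduced forms (-9, -2, -9) vs (-9, -2, -9) ⇒ equivalent

yes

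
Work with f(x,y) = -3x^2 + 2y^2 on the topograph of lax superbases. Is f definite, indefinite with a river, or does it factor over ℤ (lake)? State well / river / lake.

D = b²−4ac = 0² − 4·(-3)·2 = 24
D > 0 non-square ⇒ indefinite ⇒ periodic river

river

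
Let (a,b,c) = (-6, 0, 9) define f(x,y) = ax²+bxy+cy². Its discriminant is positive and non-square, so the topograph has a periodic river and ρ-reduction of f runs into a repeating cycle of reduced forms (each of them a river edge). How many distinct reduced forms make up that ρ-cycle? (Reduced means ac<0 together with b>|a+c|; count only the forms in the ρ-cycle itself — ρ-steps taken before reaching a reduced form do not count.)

D = 216, ⌊√D⌋ = 14
descent: ρ → (9,0,-6)
descent: ρ → (-6,12,3)  [lands on river]
river: ρ → (3,12,-6)
ρ-cycle length = 2 (tail of 2 descent steps not counted)

2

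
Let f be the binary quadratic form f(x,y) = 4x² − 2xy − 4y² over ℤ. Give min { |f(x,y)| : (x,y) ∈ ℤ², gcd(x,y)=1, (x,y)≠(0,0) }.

descent: ρ → (-4,2,4)  [lands on river]
river: ρ → (4,6,-2)
river: ρ → (-2,6,4)
river: ρ → (4,2,-4)
river: ρ → (-4,6,2)
river: ρ → (2,6,-4)
closes: descent 1, river 6
min |a| on river = 2

2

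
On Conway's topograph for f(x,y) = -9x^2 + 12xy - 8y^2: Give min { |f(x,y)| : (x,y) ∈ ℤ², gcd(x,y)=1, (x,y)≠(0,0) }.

translate: b→6 (≡-12 mod 18), so (9,-12,8)→(9,6,5)
flip: (9,6,5)→(5,-6,9)
translate: b→4 (≡-6 mod 10), so (5,-6,9)→(5,4,8)
reduced (well bottom): (5,4,8) with a≤c, −a<b≤a
well minimum |f| = |-5| = 5 (negative-definite)

5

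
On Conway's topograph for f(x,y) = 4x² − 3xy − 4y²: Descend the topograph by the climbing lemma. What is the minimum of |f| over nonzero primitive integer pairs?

descent: ρ → (-4,3,4)  [lands on river]
river: ρ → (4,5,-3)
river: ρ → (-3,7,2)
river: ρ → (2,5,-6)
river: ρ → (-6,7,1)
river: ρ → (1,7,-6)
river: ρ → (-6,5,2)
river: ρ → (2,7,-3)
river: ρ → (-3,5,4)
river: ρ → (4,3,-4)
river: ρ → (-4,5,3)
river: ρ → (3,7,-2)
river: ρ → (-2,5,6)
river: ρ → (6,7,-1)
river: ρ → (-1,7,6)
river: ρ → (6,5,-2)
river: ρ → (-2,7,3)
river: ρ → (3,5,-4)
closes: descent 1, river 18
min |a| on river = 1

1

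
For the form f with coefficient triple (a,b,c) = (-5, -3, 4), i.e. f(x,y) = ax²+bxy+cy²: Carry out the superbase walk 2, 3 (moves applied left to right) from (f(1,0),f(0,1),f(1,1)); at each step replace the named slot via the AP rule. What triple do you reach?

start (-5,4,-4) = (f(1,0),f(0,1),f(1,1))
replace slot 2: 2·((-5)+(-4)) − 4 = -22 → (-5,-22,-4)
replace slot 3: 2·((-5)+(-22)) − (-4) = -50 → (-5,-22,-50)

-5,-22,-50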